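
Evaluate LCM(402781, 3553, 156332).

lcm(402781, 3553) = 402781·3553/gcd = 1431080893/323 = 4430591
lcm(4430591, 156332) = 4430591·156332/gcd = 692643152212/3553 = 194946004

194946004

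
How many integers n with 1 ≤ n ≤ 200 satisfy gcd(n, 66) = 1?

Prime factors of 66: 2, 3, 11. Count integers ≤ 200 divisible by none of them.
By inclusion–exclusion: 200 − ⌊200/2⌋ − ⌊200/3⌋ − ⌊200/11⌋ + ⌊200/6⌋ + ⌊200/22⌋ + ⌊200/33⌋ − ⌊200/66⌋ = 61.

61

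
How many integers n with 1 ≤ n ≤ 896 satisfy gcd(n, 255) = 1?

Prime factors of 255: 3, 5, 17. Count integers ≤ 896 divisible by none of them.
By inclusion–exclusion: 896 − ⌊896/3⌋ − ⌊896/5⌋ − ⌊896/17⌋ + ⌊896/15⌋ + ⌊896/51⌋ + ⌊896/85⌋ − ⌊896/255⌋ = 450.

450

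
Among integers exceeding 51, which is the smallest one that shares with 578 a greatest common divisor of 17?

85

gcd(a, 578) = 17 forces 17 | a; write a = 17s. Then gcd(17s, 17·34) = 17·gcd(s, 34), so need gcd(s, 34) = 1.
17s > 51 gives s ≥ 4. The least s ≥ 4 coprime to 34 is 5, so a = 17·5 = 85.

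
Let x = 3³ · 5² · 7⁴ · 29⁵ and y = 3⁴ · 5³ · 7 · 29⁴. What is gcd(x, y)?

min exponent per shared prime: 3³ · 5² · 7 · 29⁴ = 3341902725

3341902725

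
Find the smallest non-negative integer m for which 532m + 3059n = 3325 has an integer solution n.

12

Reduce mod 3059: 532m ≡ 3325 (mod 3059). With g = gcd(532, 3059) = 133 dividing 3325, divide through: 4m ≡ 25 (mod 23).
Since gcd(4, 23) = 1, m ≡ 25·(4)⁻¹ ≡ 12 (mod 23). Smallest non-negative: 12.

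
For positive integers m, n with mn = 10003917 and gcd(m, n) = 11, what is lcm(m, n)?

909447

gcd·lcm = product, so lcm = 10003917/11 = 909447.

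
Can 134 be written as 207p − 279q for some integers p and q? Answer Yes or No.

gcd(207, 279): 279 = 1·207 + 72; 207 = 2·72 + 63; 72 = 1·63 + 9; 63 = 7·9 + 0 → 9
9 does not divide 134, so a solution does not exist.

No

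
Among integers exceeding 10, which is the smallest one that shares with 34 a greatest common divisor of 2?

12

Multiples of 2 above 10: 2·6, 2·7, … . Need the cofactor coprime to 34/2 = 17.
Checking s = 6, 7, … the first with gcd(s, 17) = 1 is s = 6, giving 12.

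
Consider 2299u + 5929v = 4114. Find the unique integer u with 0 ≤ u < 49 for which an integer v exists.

25

gcd(2299, 5929) = 121 (Euclid: 5929 = 2·2299 + 1331; 2299 = 1·1331 + 968; 1331 = 1·968 + 363; 968 = 2·363 + 242; 363 = 1·242 + 121; 242 = 2·121 + 0), and 121 | 4114.
Extended Euclid: 2299·(-18) + 5929·(7) = 121. Scale by 34: u₀ = -612.
General solution u = u₀ + 49t; reducing mod 49 gives u = 25 (and v = -9).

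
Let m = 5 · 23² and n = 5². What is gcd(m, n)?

5

min exponent per shared prime: 5 = 5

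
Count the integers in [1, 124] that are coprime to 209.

209 = 11·19. Inclusion–exclusion on these primes:
124 − ⌊124/11⌋ − ⌊124/19⌋ + ⌊124/209⌋ = 107

107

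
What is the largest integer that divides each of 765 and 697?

17

765 = 3² · 5 · 17
697 = 17 · 41
Common: 17 = 17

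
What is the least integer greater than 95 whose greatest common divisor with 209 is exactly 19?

209 = 19·11. Any k with gcd(k, 209) = 19 is a multiple of 19, say 19s, with s coprime to 11.
Need s > 95/19, so s ≥ 6. First s ≥ 6 with gcd(s, 11) = 1 is s = 6. Thus k = 19·6 = 114.

114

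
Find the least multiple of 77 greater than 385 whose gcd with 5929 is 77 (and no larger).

462

gcd(a, 5929) = 77 forces 77 | a; write a = 77s. Then gcd(77s, 77·77) = 77·gcd(s, 77), so need gcd(s, 77) = 1.
77s > 385 gives s ≥ 6. The least s ≥ 6 coprime to 77 is 6, so a = 77·6 = 462.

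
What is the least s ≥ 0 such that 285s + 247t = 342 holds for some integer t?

9

Euclid: 285 = 1·247 + 38; 247 = 6·38 + 19; 38 = 2·19 + 0 → gcd = 19; 342 = 19·18.
Back-substitution yields 285·(-6) + 247·(7) = 19, so one solution is s = -6·18 = -108, t = 7·18 = 126.
Solutions in s differ by 247/19 = 13; the one in [0, 13) is -108 mod 13 = 9.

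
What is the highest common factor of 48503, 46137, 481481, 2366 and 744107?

1183

gcd(48503, 46137): 48503 = 1·46137 + 2366; 46137 = 19·2366 + 1183; 2366 = 2·1183 + 0 → 1183
gcd(1183, 481481): 481481 = 407·1183 + 0 → 1183
gcd(1183, 2366): 2366 = 2·1183 + 0 → 1183
gcd(1183, 744107): 744107 = 629·1183 + 0 → 1183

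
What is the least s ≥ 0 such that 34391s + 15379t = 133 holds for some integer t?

gcd(34391, 15379) = 7 (Euclid: 34391 = 2·15379 + 3633; 15379 = 4·3633 + 847; 3633 = 4·847 + 245; 847 = 3·245 + 112; 245 = 2·112 + 21; 112 = 5·21 + 7; 21 = 3·7 + 0), and 7 | 133.
Extended Euclid: 34391·(-690) + 15379·(1543) = 7. Scale by 19: s₀ = -13110.
General solution s = s₀ + 2197k; reducing mod 2197 gives s = 72 (and t = -161).

72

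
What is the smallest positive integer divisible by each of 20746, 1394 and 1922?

20746 = 2 · 11 · 23 · 41; 1394 = 2 · 17 · 41; 1922 = 2 · 31²
lcm takes max exponent of each prime: 2 · 11 · 17 · 23 · 31² · 41 = 338927402

338927402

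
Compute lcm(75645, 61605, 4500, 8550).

75645 = 3² · 5 · 41²; 61605 = 3² · 5 · 37²; 4500 = 2² · 3² · 5³; 8550 = 2 · 3² · 5² · 19
lcm takes max exponent of each prime: 2² · 3² · 5³ · 19 · 37² · 41² = 196760209500

196760209500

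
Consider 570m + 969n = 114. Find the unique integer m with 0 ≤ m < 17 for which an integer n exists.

Euclid: 969 = 1·570 + 399; 570 = 1·399 + 171; 399 = 2·171 + 57; 171 = 3·57 + 0 → gcd = 57; 114 = 57·2.
Back-substitution yields 570·(-5) + 969·(3) = 57, so one solution is m = -5·2 = -10, n = 3·2 = 6.
Solutions in m differ by 969/57 = 17; the one in [0, 17) is -10 mod 17 = 7.

7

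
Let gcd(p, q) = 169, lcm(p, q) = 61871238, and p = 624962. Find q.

16731

p·q = gcd·lcm = 169·61871238 = 10456239222, so q = 10456239222/624962 = 16731.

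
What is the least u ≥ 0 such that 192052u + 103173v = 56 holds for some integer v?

Euclid: 192052 = 1·103173 + 88879; 103173 = 1·88879 + 14294; 88879 = 6·14294 + 3115; 14294 = 4·3115 + 1834; 3115 = 1·1834 + 1281; 1834 = 1·1281 + 553; 1281 = 2·553 + 175; 553 = 3·175 + 28; 175 = 6·28 + 7; 28 = 4·7 + 0 → gcd = 7; 56 = 7·8.
Back-substitution yields 192052·(3544) + 103173·(-6597) = 7, so one solution is u = 3544·8 = 28352, v = -6597·8 = -52776.
Solutions in u differ by 103173/7 = 14739; the one in [0, 14739) is 28352 mod 14739 = 13613.

13613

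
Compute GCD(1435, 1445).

1435 = 5 · 7 · 41
1445 = 5 · 17²
Common: 5 = 5

5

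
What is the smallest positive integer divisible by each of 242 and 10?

1210

gcd first: 242 = 24·10 + 2; 10 = 5·2 + 0 → gcd = 2
lcm = 242·10/gcd = 2420/2 = 1210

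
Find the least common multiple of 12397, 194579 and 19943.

165586729

lcm(12397, 194579) = 12397·194579/gcd = 2412195863/539 = 4475317
lcm(4475317, 19943) = 4475317·19943/gcd = 89251246931/539 = 165586729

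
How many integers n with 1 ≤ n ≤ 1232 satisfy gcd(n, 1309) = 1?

Prime factors of 1309: 7, 11, 17. Count integers ≤ 1232 divisible by none of them.
By inclusion–exclusion: 1232 − ⌊1232/7⌋ − ⌊1232/11⌋ − ⌊1232/17⌋ + ⌊1232/77⌋ + ⌊1232/119⌋ + ⌊1232/187⌋ − ⌊1232/1309⌋ = 904.

904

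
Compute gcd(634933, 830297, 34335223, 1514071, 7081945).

48841

634933 = 13³ · 17²; 830297 = 13² · 17³; 34335223 = 13² · 17² · 19 · 37; 1514071 = 13² · 17² · 31; 7081945 = 5 · 13² · 17² · 29
gcd takes min exponent of each prime: 13² · 17² = 48841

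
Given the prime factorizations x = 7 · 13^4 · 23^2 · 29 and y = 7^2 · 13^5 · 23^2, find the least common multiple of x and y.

279104289737

max exponent per prime: 7^2 · 13^5 · 23^2 · 29 = 279104289737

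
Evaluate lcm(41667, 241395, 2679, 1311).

41667 = 3 · 17 · 19 · 43; 241395 = 3 · 5 · 7 · 11² · 19; 2679 = 3 · 19 · 47; 1311 = 3 · 19 · 23
lcm takes max exponent of each prime: 3 · 5 · 7 · 11² · 17 · 19 · 23 · 43 · 47 = 190752984345

190752984345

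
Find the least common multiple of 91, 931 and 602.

lcm(91, 931) = 91·931/gcd = 84721/7 = 12103
lcm(12103, 602) = 12103·602/gcd = 7286006/7 = 1040858

1040858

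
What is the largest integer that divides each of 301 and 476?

Euclid: 476 = 1·301 + 175; 301 = 1·175 + 126; 175 = 1·126 + 49; 126 = 2·49 + 28; 49 = 1·28 + 21; 28 = 1·21 + 7; 21 = 3·7 + 0. Last nonzero remainder: 7.

7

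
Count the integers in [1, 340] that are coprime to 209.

Prime factors of 209: 11, 19. Count integers ≤ 340 divisible by none of them.
By inclusion–exclusion: 340 − ⌊340/11⌋ − ⌊340/19⌋ + ⌊340/209⌋ = 294.

294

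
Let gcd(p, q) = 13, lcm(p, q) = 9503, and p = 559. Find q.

Using pq = gcd(p,q)·lcm(p,q) = 13·9503 = 123539, we get q = 123539/559 = 221.

221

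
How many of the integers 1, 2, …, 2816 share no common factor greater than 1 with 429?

1576

Prime factors of 429: 3, 11, 13. Count integers ≤ 2816 divisible by none of them.
By inclusion–exclusion: 2816 − ⌊2816/3⌋ − ⌊2816/11⌋ − ⌊2816/13⌋ + ⌊2816/33⌋ + ⌊2816/39⌋ + ⌊2816/143⌋ − ⌊2816/429⌋ = 1576.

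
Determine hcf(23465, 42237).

Euclid: 42237 = 1·23465 + 18772; 23465 = 1·18772 + 4693; 18772 = 4·4693 + 0. Last nonzero remainder: 4693.

4693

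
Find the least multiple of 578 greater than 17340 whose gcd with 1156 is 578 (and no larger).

17918

gcd(k, 1156) = 578 forces 578 | k; write k = 578s. Then gcd(578s, 578·2) = 578·gcd(s, 2), so need gcd(s, 2) = 1.
578s > 17340 gives s ≥ 31. The least s ≥ 31 coprime to 2 is 31, so k = 578·31 = 17918.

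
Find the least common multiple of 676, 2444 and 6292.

3844412

lcm(676, 2444) = 676·2444/gcd = 1652144/52 = 31772
lcm(31772, 6292) = 31772·6292/gcd = 199909424/52 = 3844412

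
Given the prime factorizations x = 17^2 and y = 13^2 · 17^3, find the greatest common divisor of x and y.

min exponent per shared prime: 17^2 = 289

289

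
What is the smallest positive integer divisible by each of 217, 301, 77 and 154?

lcm(217, 301) = 217·301/gcd = 65317/7 = 9331
lcm(9331, 77) = 9331·77/gcd = 718487/7 = 102641
lcm(102641, 154) = 102641·154/gcd = 15806714/77 = 205282

205282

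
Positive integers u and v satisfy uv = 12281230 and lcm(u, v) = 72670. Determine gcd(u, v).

169

gcd·lcm = product, so gcd = 12281230/72670 = 169.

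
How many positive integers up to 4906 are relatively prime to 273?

2588

Prime factors of 273: 3, 7, 13. Count integers ≤ 4906 divisible by none of them.
By inclusion–exclusion: 4906 − ⌊4906/3⌋ − ⌊4906/7⌋ − ⌊4906/13⌋ + ⌊4906/21⌋ + ⌊4906/39⌋ + ⌊4906/91⌋ − ⌊4906/273⌋ = 2588.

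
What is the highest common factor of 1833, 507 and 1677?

39

gcd(1833, 507): 1833 = 3·507 + 312; 507 = 1·312 + 195; 312 = 1·195 + 117; 195 = 1·117 + 78; 117 = 1·78 + 39; 78 = 2·39 + 0 → 39
gcd(39, 1677): 1677 = 43·39 + 0 → 39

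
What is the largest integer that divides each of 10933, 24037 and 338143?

13

gcd(10933, 24037): 24037 = 2·10933 + 2171; 10933 = 5·2171 + 78; 2171 = 27·78 + 65; 78 = 1·65 + 13; 65 = 5·13 + 0 → 13
gcd(13, 338143): 338143 = 26011·13 + 0 → 13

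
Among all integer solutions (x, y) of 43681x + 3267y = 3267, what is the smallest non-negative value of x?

gcd(43681, 3267) = 121 (Euclid: 43681 = 13·3267 + 1210; 3267 = 2·1210 + 847; 1210 = 1·847 + 363; 847 = 2·363 + 121; 363 = 3·121 + 0), and 121 | 3267.
Extended Euclid: 43681·(-8) + 3267·(107) = 121. Scale by 27: x₀ = -216.
General solution x = x₀ + 27t; reducing mod 27 gives x = 0 (and y = 1).

0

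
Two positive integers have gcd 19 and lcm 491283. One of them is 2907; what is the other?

3211

Using mn = gcd(m,n)·lcm(m,n) = 19·491283 = 9334377, we get n = 9334377/2907 = 3211.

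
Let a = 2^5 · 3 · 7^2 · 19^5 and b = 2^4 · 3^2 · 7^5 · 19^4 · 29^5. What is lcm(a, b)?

245833283610694384416

max exponent per prime: 2^5 · 3^2 · 7^5 · 19^5 · 29^5 = 245833283610694384416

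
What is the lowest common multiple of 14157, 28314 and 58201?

1047618

14157 = 3² · 11² · 13; 28314 = 2 · 3² · 11² · 13; 58201 = 11² · 13 · 37
lcm takes max exponent of each prime: 2 · 3² · 11² · 13 · 37 = 1047618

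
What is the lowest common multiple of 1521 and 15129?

2556801

gcd first: 15129 = 9·1521 + 1440; 1521 = 1·1440 + 81; 1440 = 17·81 + 63; 81 = 1·63 + 18; 63 = 3·18 + 9; 18 = 2·9 + 0 → gcd = 9
lcm = 1521·15129/gcd = 23011209/9 = 2556801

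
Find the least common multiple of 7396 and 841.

6220036

7396 = 2² · 43²; 841 = 29²
max exponents: 2² · 29² · 43² = 6220036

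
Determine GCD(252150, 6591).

3

252150 = 2 · 3 · 5² · 41²
6591 = 3 · 13³
Common: 3 = 3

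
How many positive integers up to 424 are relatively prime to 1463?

1463 = 7·11·19. Inclusion–exclusion on these primes:
424 − ⌊424/7⌋ − ⌊424/11⌋ − ⌊424/19⌋ + ⌊424/77⌋ + ⌊424/133⌋ + ⌊424/209⌋ − ⌊424/1463⌋ = 314

314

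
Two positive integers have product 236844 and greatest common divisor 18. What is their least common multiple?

For any two positive integers, gcd × lcm equals their product. Hence lcm = 236844 / 18 = 13158.

13158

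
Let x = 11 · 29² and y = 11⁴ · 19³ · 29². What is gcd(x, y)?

min exponent per shared prime: 11 · 29² = 9251

9251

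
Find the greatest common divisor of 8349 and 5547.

8349 = 3 · 11² · 23
5547 = 3 · 43²
Common: 3 = 3

3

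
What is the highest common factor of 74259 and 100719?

9

Euclid: 100719 = 1·74259 + 26460; 74259 = 2·26460 + 21339; 26460 = 1·21339 + 5121; 21339 = 4·5121 + 855; 5121 = 5·855 + 846; 855 = 1·846 + 9; 846 = 94·9 + 0. Last nonzero remainder: 9.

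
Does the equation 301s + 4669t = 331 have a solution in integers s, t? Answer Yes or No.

gcd(301, 4669): 4669 = 15·301 + 154; 301 = 1·154 + 147; 154 = 1·147 + 7; 147 = 21·7 + 0 → 7
7 does not divide 331, so a solution does not exist.

No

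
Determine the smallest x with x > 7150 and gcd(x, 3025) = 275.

gcd(x, 3025) = 275 forces 275 | x; write x = 275s. Then gcd(275s, 275·11) = 275·gcd(s, 11), so need gcd(s, 11) = 1.
275s > 7150 gives s ≥ 27. The least s ≥ 27 coprime to 11 is 27, so x = 275·27 = 7425.

7425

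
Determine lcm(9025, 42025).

gcd first: 42025 = 4·9025 + 5925; 9025 = 1·5925 + 3100; 5925 = 1·3100 + 2825; 3100 = 1·2825 + 275; 2825 = 10·275 + 75; 275 = 3·75 + 50; 75 = 1·50 + 25; 50 = 2·25 + 0 → gcd = 25
lcm = 9025·42025/gcd = 379275625/25 = 15171025

15171025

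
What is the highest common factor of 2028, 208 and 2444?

52

gcd(2028, 208): 2028 = 9·208 + 156; 208 = 1·156 + 52; 156 = 3·52 + 0 → 52
gcd(52, 2444): 2444 = 47·52 + 0 → 52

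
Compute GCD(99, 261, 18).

9

99 = 3² · 11; 261 = 3² · 29; 18 = 2 · 3²
gcd takes min exponent of each prime: 3² = 9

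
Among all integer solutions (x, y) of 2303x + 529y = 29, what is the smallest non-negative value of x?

gcd(2303, 529) = 1 (Euclid: 2303 = 4·529 + 187; 529 = 2·187 + 155; 187 = 1·155 + 32; 155 = 4·32 + 27; 32 = 1·27 + 5; 27 = 5·5 + 2; 5 = 2·2 + 1; 2 = 2·1 + 0), and 1 | 29.
Extended Euclid: 2303·(215) + 529·(-936) = 1. Scale by 29: x₀ = 6235.
General solution x = x₀ + 529t; reducing mod 529 gives x = 416 (and y = -1811).

416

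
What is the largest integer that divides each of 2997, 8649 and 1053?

gcd(2997, 8649): 8649 = 2·2997 + 2655; 2997 = 1·2655 + 342; 2655 = 7·342 + 261; 342 = 1·261 + 81; 261 = 3·81 + 18; 81 = 4·18 + 9; 18 = 2·9 + 0 → 9
gcd(9, 1053): 1053 = 117·9 + 0 → 9

9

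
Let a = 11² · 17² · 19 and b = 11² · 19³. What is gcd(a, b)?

min exponent per shared prime: 11² · 19 = 2299

2299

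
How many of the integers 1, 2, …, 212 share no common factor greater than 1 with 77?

165

77 = 7·11. Inclusion–exclusion on these primes:
212 − ⌊212/7⌋ − ⌊212/11⌋ + ⌊212/77⌋ = 165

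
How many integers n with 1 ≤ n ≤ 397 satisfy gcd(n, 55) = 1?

55 = 5·11. Inclusion–exclusion on these primes:
397 − ⌊397/5⌋ − ⌊397/11⌋ + ⌊397/55⌋ = 289

289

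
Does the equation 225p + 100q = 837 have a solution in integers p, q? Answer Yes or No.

No

By Bézout, 225p + 100q = 837 has integer solutions iff gcd(225, 100) | 837.
Euclid: 225 = 2·100 + 25; 100 = 4·25 + 0. gcd = 25; 837 mod 25 = 12. No.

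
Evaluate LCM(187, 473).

187 = 11 · 17; 473 = 11 · 43
max exponents: 11 · 17 · 43 = 8041

8041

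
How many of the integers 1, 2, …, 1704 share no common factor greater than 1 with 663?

986

663 = 3·13·17. Inclusion–exclusion on these primes:
1704 − ⌊1704/3⌋ − ⌊1704/13⌋ − ⌊1704/17⌋ + ⌊1704/39⌋ + ⌊1704/51⌋ + ⌊1704/221⌋ − ⌊1704/663⌋ = 986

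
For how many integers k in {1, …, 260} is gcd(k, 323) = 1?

323 = 17·19. Inclusion–exclusion on these primes:
260 − ⌊260/17⌋ − ⌊260/19⌋ + ⌊260/323⌋ = 232

232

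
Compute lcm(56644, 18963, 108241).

lcm(56644, 18963) = 56644·18963/gcd = 1074140172/49 = 21921228
lcm(21921228, 108241) = 21921228·108241/gcd = 2372775639948/49 = 48423992652

48423992652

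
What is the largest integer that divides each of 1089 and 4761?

9

Euclid: 4761 = 4·1089 + 405; 1089 = 2·405 + 279; 405 = 1·279 + 126; 279 = 2·126 + 27; 126 = 4·27 + 18; 27 = 1·18 + 9; 18 = 2·9 + 0. Last nonzero remainder: 9.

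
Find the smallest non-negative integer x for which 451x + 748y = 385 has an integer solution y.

39

Reduce mod 748: 451x ≡ 385 (mod 748). With g = gcd(451, 748) = 11 dividing 385, divide through: 41x ≡ 35 (mod 68).
Since gcd(41, 68) = 1, x ≡ 35·(41)⁻¹ ≡ 39 (mod 68). Smallest non-negative: 39.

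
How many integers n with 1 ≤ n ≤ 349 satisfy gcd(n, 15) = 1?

15 = 3·5. Inclusion–exclusion on these primes:
349 − ⌊349/3⌋ − ⌊349/5⌋ + ⌊349/15⌋ = 187

187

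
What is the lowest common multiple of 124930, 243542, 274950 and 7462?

710328972266550

124930 = 2 · 5 · 13 · 31²; 243542 = 2 · 13 · 17 · 19 · 29; 274950 = 2 · 3² · 5² · 13 · 47; 7462 = 2 · 7 · 13 · 41
lcm takes max exponent of each prime: 2 · 3² · 5² · 7 · 13 · 17 · 19 · 29 · 31² · 41 · 47 = 710328972266550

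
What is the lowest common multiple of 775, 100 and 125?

lcm(775, 100) = 775·100/gcd = 77500/25 = 3100
lcm(3100, 125) = 3100·125/gcd = 387500/25 = 15500

15500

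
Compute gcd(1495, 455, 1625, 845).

65

gcd(1495, 455): 1495 = 3·455 + 130; 455 = 3·130 + 65; 130 = 2·65 + 0 → 65
gcd(65, 1625): 1625 = 25·65 + 0 → 65
gcd(65, 845): 845 = 13·65 + 0 → 65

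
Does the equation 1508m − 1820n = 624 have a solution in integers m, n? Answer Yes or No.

By Bézout, 1508m − 1820n = 624 has integer solutions iff gcd(1508, 1820) | 624.
Euclid: 1820 = 1·1508 + 312; 1508 = 4·312 + 260; 312 = 1·260 + 52; 260 = 5·52 + 0. gcd = 52; 624 mod 52 = 0. Yes.

Yes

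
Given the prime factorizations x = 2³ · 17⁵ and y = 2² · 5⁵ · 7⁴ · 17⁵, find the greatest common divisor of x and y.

min exponent per shared prime: 2² · 17⁵ = 5679428

5679428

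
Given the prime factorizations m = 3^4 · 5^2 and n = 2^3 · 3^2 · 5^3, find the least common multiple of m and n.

81000

max exponent per prime: 2^3 · 3^4 · 5^3 = 81000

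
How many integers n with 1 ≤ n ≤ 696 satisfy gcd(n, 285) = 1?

285 = 3·5·19. Inclusion–exclusion on these primes:
696 − ⌊696/3⌋ − ⌊696/5⌋ − ⌊696/19⌋ + ⌊696/15⌋ + ⌊696/57⌋ + ⌊696/95⌋ − ⌊696/285⌋ = 352

352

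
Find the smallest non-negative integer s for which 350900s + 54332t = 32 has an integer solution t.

Reduce mod 54332: 350900s ≡ 32 (mod 54332). With g = gcd(350900, 54332) = 4 dividing 32, divide through: 87725s ≡ 8 (mod 13583).
Since gcd(87725, 13583) = 1, s ≡ 8·(87725)⁻¹ ≡ 2334 (mod 13583). Smallest non-negative: 2334.

2334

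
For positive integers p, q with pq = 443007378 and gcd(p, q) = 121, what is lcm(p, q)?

3661218

Since gcd(p,q)·lcm(p,q) = pq, lcm = 443007378/121 = 3661218.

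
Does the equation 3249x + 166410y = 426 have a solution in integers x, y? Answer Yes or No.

By Bézout, 3249x + 166410y = 426 has integer solutions iff gcd(3249, 166410) | 426.
Euclid: 166410 = 51·3249 + 711; 3249 = 4·711 + 405; 711 = 1·405 + 306; 405 = 1·306 + 99; 306 = 3·99 + 9; 99 = 11·9 + 0. gcd = 9; 426 mod 9 = 3. No.

No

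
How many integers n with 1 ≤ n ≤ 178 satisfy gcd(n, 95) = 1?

135

Prime factors of 95: 5, 19. Count integers ≤ 178 divisible by none of them.
By inclusion–exclusion: 178 − ⌊178/5⌋ − ⌊178/19⌋ + ⌊178/95⌋ = 135.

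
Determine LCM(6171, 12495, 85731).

2541495495

6171 = 3 · 11² · 17; 12495 = 3 · 5 · 7² · 17; 85731 = 3 · 17 · 41²
lcm takes max exponent of each prime: 3 · 5 · 7² · 11² · 17 · 41² = 2541495495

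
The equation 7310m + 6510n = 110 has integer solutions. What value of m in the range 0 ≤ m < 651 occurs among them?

Euclid: 7310 = 1·6510 + 800; 6510 = 8·800 + 110; 800 = 7·110 + 30; 110 = 3·30 + 20; 30 = 1·20 + 10; 20 = 2·10 + 0 → gcd = 10; 110 = 10·11.
Back-substitution yields 7310·(236) + 6510·(-265) = 10, so one solution is m = 236·11 = 2596, n = -265·11 = -2915.
Solutions in m differ by 6510/10 = 651; the one in [0, 651) is 2596 mod 651 = 643.

643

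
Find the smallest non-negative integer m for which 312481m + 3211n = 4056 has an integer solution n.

Euclid: 312481 = 97·3211 + 1014; 3211 = 3·1014 + 169; 1014 = 6·169 + 0 → gcd = 169; 4056 = 169·24.
Back-substitution yields 312481·(-3) + 3211·(292) = 169, so one solution is m = -3·24 = -72, n = 292·24 = 7008.
Solutions in m differ by 3211/169 = 19; the one in [0, 19) is -72 mod 19 = 4.

4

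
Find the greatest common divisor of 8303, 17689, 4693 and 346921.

361

gcd(8303, 17689): 17689 = 2·8303 + 1083; 8303 = 7·1083 + 722; 1083 = 1·722 + 361; 722 = 2·361 + 0 → 361
gcd(361, 4693): 4693 = 13·361 + 0 → 361
gcd(361, 346921): 346921 = 961·361 + 0 → 361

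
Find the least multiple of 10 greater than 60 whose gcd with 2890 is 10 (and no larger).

gcd(a, 2890) = 10 forces 10 | a; write a = 10s. Then gcd(10s, 10·289) = 10·gcd(s, 289), so need gcd(s, 289) = 1.
10s > 60 gives s ≥ 7. The least s ≥ 7 coprime to 289 is 7, so a = 10·7 = 70.

70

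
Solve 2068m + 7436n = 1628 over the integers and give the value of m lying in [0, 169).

gcd(2068, 7436) = 44 (Euclid: 7436 = 3·2068 + 1232; 2068 = 1·1232 + 836; 1232 = 1·836 + 396; 836 = 2·396 + 44; 396 = 9·44 + 0), and 44 | 1628.
Extended Euclid: 2068·(18) + 7436·(-5) = 44. Scale by 37: m₀ = 666.
General solution m = m₀ + 169t; reducing mod 169 gives m = 159 (and n = -44).

159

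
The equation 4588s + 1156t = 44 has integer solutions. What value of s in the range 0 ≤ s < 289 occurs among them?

63

Euclid: 4588 = 3·1156 + 1120; 1156 = 1·1120 + 36; 1120 = 31·36 + 4; 36 = 9·4 + 0 → gcd = 4; 44 = 4·11.
Back-substitution yields 4588·(32) + 1156·(-127) = 4, so one solution is s = 32·11 = 352, t = -127·11 = -1397.
Solutions in s differ by 1156/4 = 289; the one in [0, 289) is 352 mod 289 = 63.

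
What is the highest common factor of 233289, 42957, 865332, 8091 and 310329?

gcd(233289, 42957): 233289 = 5·42957 + 18504; 42957 = 2·18504 + 5949; 18504 = 3·5949 + 657; 5949 = 9·657 + 36; 657 = 18·36 + 9; 36 = 4·9 + 0 → 9
gcd(9, 865332): 865332 = 96148·9 + 0 → 9
gcd(9, 8091): 8091 = 899·9 + 0 → 9
gcd(9, 310329): 310329 = 34481·9 + 0 → 9

9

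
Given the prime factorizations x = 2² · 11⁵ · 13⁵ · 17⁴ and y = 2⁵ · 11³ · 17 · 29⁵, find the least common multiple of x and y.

3278052015971602913604704

max exponent per prime: 2⁵ · 11⁵ · 13⁵ · 17⁴ · 29⁵ = 3278052015971602913604704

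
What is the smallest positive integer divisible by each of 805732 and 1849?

1489798468

805732 = 2² · 17³ · 41; 1849 = 43²
max exponents: 2² · 17³ · 41 · 43² = 1489798468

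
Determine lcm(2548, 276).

gcd first: 2548 = 9·276 + 64; 276 = 4·64 + 20; 64 = 3·20 + 4; 20 = 5·4 + 0 → gcd = 4
lcm = 2548·276/gcd = 703248/4 = 175812

175812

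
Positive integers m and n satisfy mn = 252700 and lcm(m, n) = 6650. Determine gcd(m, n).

38

gcd·lcm = product, so gcd = 252700/6650 = 38.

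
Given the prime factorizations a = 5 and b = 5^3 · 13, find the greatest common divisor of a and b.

5

min exponent per shared prime: 5 = 5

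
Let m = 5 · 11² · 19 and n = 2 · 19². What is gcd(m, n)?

19

min exponent per shared prime: 19 = 19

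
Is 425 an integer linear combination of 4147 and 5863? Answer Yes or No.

By Bézout, 4147p + 5863q = 425 has integer solutions iff gcd(4147, 5863) | 425.
Euclid: 5863 = 1·4147 + 1716; 4147 = 2·1716 + 715; 1716 = 2·715 + 286; 715 = 2·286 + 143; 286 = 2·143 + 0. gcd = 143; 425 mod 143 = 139. No.

No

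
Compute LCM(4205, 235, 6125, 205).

lcm(4205, 235) = 4205·235/gcd = 988175/5 = 197635
lcm(197635, 6125) = 197635·6125/gcd = 1210514375/5 = 242102875
lcm(242102875, 205) = 242102875·205/gcd = 49631089375/5 = 9926217875

9926217875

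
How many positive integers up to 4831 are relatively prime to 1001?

1001 = 7·11·13. Inclusion–exclusion on these primes:
4831 − ⌊4831/7⌋ − ⌊4831/11⌋ − ⌊4831/13⌋ + ⌊4831/77⌋ + ⌊4831/91⌋ + ⌊4831/143⌋ − ⌊4831/1001⌋ = 3475

3475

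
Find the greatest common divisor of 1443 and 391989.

Euclid: 391989 = 271·1443 + 936; 1443 = 1·936 + 507; 936 = 1·507 + 429; 507 = 1·429 + 78; 429 = 5·78 + 39; 78 = 2·39 + 0. Last nonzero remainder: 39.

39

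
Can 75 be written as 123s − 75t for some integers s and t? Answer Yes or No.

Yes

gcd(123, 75): 123 = 1·75 + 48; 75 = 1·48 + 27; 48 = 1·27 + 21; 27 = 1·21 + 6; 21 = 3·6 + 3; 6 = 2·3 + 0 → 3
3 divides 75, so a solution exists.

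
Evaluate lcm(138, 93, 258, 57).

3495126

138 = 2 · 3 · 23; 93 = 3 · 31; 258 = 2 · 3 · 43; 57 = 3 · 19
lcm takes max exponent of each prime: 2 · 3 · 19 · 23 · 31 · 43 = 3495126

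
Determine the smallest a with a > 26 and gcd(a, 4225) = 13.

gcd(a, 4225) = 13 forces 13 | a; write a = 13s. Then gcd(13s, 13·325) = 13·gcd(s, 325), so need gcd(s, 325) = 1.
13s > 26 gives s ≥ 3. The least s ≥ 3 coprime to 325 is 3, so a = 13·3 = 39.

39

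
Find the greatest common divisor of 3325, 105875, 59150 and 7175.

175

3325 = 5² · 7 · 19; 105875 = 5³ · 7 · 11²; 59150 = 2 · 5² · 7 · 13²; 7175 = 5² · 7 · 41
gcd takes min exponent of each prime: 5² · 7 = 175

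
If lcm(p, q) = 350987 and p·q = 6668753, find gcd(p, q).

19

gcd·lcm = product, so gcd = 6668753/350987 = 19.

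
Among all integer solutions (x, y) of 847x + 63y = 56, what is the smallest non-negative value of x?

2

Reduce mod 63: 847x ≡ 56 (mod 63). With g = gcd(847, 63) = 7 dividing 56, divide through: 121x ≡ 8 (mod 9).
Since gcd(121, 9) = 1, x ≡ 8·(121)⁻¹ ≡ 2 (mod 9). Smallest non-negative: 2.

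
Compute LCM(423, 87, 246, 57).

423 = 3² · 47; 87 = 3 · 29; 246 = 2 · 3 · 41; 57 = 3 · 19
lcm takes max exponent of each prime: 2 · 3² · 19 · 29 · 41 · 47 = 19111986

19111986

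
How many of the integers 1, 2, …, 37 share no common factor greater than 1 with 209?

Prime factors of 209: 11, 19. Count integers ≤ 37 divisible by none of them.
By inclusion–exclusion: 37 − ⌊37/11⌋ − ⌊37/19⌋ + ⌊37/209⌋ = 33.

33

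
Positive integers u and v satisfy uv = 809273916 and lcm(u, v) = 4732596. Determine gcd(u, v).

From gcd × lcm = uv: gcd = 809273916 / 4732596 = 171.

171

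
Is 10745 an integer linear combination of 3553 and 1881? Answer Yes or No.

No

gcd(3553, 1881): 3553 = 1·1881 + 1672; 1881 = 1·1672 + 209; 1672 = 8·209 + 0 → 209
209 does not divide 10745, so a solution does not exist.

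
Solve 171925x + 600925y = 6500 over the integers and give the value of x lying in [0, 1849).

28

Euclid: 600925 = 3·171925 + 85150; 171925 = 2·85150 + 1625; 85150 = 52·1625 + 650; 1625 = 2·650 + 325; 650 = 2·325 + 0 → gcd = 325; 6500 = 325·20.
Back-substitution yields 171925·(741) + 600925·(-212) = 325, so one solution is x = 741·20 = 14820, y = -212·20 = -4240.
Solutions in x differ by 600925/325 = 1849; the one in [0, 1849) is 14820 mod 1849 = 28.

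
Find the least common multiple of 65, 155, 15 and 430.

519870

lcm(65, 155) = 65·155/gcd = 10075/5 = 2015
lcm(2015, 15) = 2015·15/gcd = 30225/5 = 6045
lcm(6045, 430) = 6045·430/gcd = 2599350/5 = 519870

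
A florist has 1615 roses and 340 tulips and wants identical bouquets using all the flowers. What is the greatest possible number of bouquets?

1615 = 5 · 17 · 19
340 = 2² · 5 · 17
Common: 5 · 17 = 85

85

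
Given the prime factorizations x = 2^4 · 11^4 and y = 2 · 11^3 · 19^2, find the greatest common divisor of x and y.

2662

min exponent per shared prime: 2 · 11^3 = 2662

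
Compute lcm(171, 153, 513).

8721

171 = 3² · 19; 153 = 3² · 17; 513 = 3³ · 19
lcm takes max exponent of each prime: 3³ · 17 · 19 = 8721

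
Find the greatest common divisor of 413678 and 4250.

413678 = 2 · 17 · 23³
4250 = 2 · 5³ · 17
Common: 2 · 17 = 34

34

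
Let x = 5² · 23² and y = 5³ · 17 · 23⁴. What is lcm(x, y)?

594662125

max exponent per prime: 5³ · 17 · 23⁴ = 594662125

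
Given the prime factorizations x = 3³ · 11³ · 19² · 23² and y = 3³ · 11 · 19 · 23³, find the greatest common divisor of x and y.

2985147

min exponent per shared prime: 3³ · 11 · 19 · 23² = 2985147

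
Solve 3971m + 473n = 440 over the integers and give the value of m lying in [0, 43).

15

gcd(3971, 473) = 11 (Euclid: 3971 = 8·473 + 187; 473 = 2·187 + 99; 187 = 1·99 + 88; 99 = 1·88 + 11; 88 = 8·11 + 0), and 11 | 440.
Extended Euclid: 3971·(-5) + 473·(42) = 11. Scale by 40: m₀ = -200.
General solution m = m₀ + 43t; reducing mod 43 gives m = 15 (and n = -125).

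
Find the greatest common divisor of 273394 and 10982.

578

Euclid: 273394 = 24·10982 + 9826; 10982 = 1·9826 + 1156; 9826 = 8·1156 + 578; 1156 = 2·578 + 0. Last nonzero remainder: 578.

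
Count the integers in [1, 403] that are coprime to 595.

261

595 = 5·7·17. Inclusion–exclusion on these primes:
403 − ⌊403/5⌋ − ⌊403/7⌋ − ⌊403/17⌋ + ⌊403/35⌋ + ⌊403/85⌋ + ⌊403/119⌋ − ⌊403/595⌋ = 261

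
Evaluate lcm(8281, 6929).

339521

8281 = 7² · 13²; 6929 = 13² · 41
max exponents: 7² · 13² · 41 = 339521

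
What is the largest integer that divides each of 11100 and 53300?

100

Euclid: 53300 = 4·11100 + 8900; 11100 = 1·8900 + 2200; 8900 = 4·2200 + 100; 2200 = 22·100 + 0. Last nonzero remainder: 100.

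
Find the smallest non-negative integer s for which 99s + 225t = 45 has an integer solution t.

5

Euclid: 225 = 2·99 + 27; 99 = 3·27 + 18; 27 = 1·18 + 9; 18 = 2·9 + 0 → gcd = 9; 45 = 9·5.
Back-substitution yields 99·(-9) + 225·(4) = 9, so one solution is s = -9·5 = -45, t = 4·5 = 20.
Solutions in s differ by 225/9 = 25; the one in [0, 25) is -45 mod 25 = 5.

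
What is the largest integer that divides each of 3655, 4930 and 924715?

85

gcd(3655, 4930): 4930 = 1·3655 + 1275; 3655 = 2·1275 + 1105; 1275 = 1·1105 + 170; 1105 = 6·170 + 85; 170 = 2·85 + 0 → 85
gcd(85, 924715): 924715 = 10879·85 + 0 → 85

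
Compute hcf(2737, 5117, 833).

119

2737 = 7 · 17 · 23; 5117 = 7 · 17 · 43; 833 = 7² · 17
gcd takes min exponent of each prime: 7 · 17 = 119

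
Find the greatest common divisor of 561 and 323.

17

Euclid: 561 = 1·323 + 238; 323 = 1·238 + 85; 238 = 2·85 + 68; 85 = 1·68 + 17; 68 = 4·17 + 0. Last nonzero remainder: 17.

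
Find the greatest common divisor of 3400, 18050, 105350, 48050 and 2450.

50

3400 = 2³ · 5² · 17; 18050 = 2 · 5² · 19²; 105350 = 2 · 5² · 7² · 43; 48050 = 2 · 5² · 31²; 2450 = 2 · 5² · 7²
gcd takes min exponent of each prime: 2 · 5² = 50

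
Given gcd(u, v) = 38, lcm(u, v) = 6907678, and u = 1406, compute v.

u·v = gcd·lcm = 38·6907678 = 262491764, so v = 262491764/1406 = 186694.

186694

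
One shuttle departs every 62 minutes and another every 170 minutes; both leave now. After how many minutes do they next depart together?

5270

gcd first: 170 = 2·62 + 46; 62 = 1·46 + 16; 46 = 2·16 + 14; 16 = 1·14 + 2; 14 = 7·2 + 0 → gcd = 2
lcm = 62·170/gcd = 10540/2 = 5270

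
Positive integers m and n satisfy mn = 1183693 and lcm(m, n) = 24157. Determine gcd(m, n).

49

gcd·lcm = product, so gcd = 1183693/24157 = 49.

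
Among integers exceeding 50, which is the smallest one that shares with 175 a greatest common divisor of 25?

75

gcd(a, 175) = 25 forces 25 | a; write a = 25s. Then gcd(25s, 25·7) = 25·gcd(s, 7), so need gcd(s, 7) = 1.
25s > 50 gives s ≥ 3. The least s ≥ 3 coprime to 7 is 3, so a = 25·3 = 75.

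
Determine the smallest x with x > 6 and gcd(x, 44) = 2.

10

Multiples of 2 above 6: 2·4, 2·5, … . Need the cofactor coprime to 44/2 = 22.
Checking s = 4, 5, … the first with gcd(s, 22) = 1 is s = 5, giving 10.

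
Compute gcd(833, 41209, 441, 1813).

833 = 7² · 17; 41209 = 7² · 29²; 441 = 3² · 7²; 1813 = 7² · 37
gcd takes min exponent of each prime: 7² = 49

49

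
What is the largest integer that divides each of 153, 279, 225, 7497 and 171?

9

gcd(153, 279): 279 = 1·153 + 126; 153 = 1·126 + 27; 126 = 4·27 + 18; 27 = 1·18 + 9; 18 = 2·9 + 0 → 9
gcd(9, 225): 225 = 25·9 + 0 → 9
gcd(9, 7497): 7497 = 833·9 + 0 → 9
gcd(9, 171): 171 = 19·9 + 0 → 9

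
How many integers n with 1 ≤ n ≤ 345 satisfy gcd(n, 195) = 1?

195 = 3·5·13. Inclusion–exclusion on these primes:
345 − ⌊345/3⌋ − ⌊345/5⌋ − ⌊345/13⌋ + ⌊345/15⌋ + ⌊345/39⌋ + ⌊345/65⌋ − ⌊345/195⌋ = 170

170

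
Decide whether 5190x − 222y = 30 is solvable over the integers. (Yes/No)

Yes

By Bézout, 5190x − 222y = 30 has integer solutions iff gcd(5190, 222) | 30.
Euclid: 5190 = 23·222 + 84; 222 = 2·84 + 54; 84 = 1·54 + 30; 54 = 1·30 + 24; 30 = 1·24 + 6; 24 = 4·6 + 0. gcd = 6; 30 mod 6 = 0. Yes.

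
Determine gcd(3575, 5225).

275

3575 = 5² · 11 · 13
5225 = 5² · 11 · 19
Common: 5² · 11 = 275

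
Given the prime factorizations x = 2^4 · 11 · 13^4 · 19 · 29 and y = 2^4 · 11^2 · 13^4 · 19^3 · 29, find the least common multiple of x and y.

max exponent per prime: 2^4 · 11^2 · 13^4 · 19^3 · 29 = 10998603929456

10998603929456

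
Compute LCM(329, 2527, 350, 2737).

329 = 7 · 47; 2527 = 7 · 19²; 350 = 2 · 5² · 7; 2737 = 7 · 17 · 23
lcm takes max exponent of each prime: 2 · 5² · 7 · 17 · 19² · 23 · 47 = 2321933950

2321933950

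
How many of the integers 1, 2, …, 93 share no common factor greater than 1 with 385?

58

Prime factors of 385: 5, 7, 11. Count integers ≤ 93 divisible by none of them.
By inclusion–exclusion: 93 − ⌊93/5⌋ − ⌊93/7⌋ − ⌊93/11⌋ + ⌊93/35⌋ + ⌊93/55⌋ + ⌊93/77⌋ − ⌊93/385⌋ = 58.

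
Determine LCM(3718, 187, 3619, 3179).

353511158

lcm(3718, 187) = 3718·187/gcd = 695266/11 = 63206
lcm(63206, 3619) = 63206·3619/gcd = 228742514/11 = 20794774
lcm(20794774, 3179) = 20794774·3179/gcd = 66106586546/187 = 353511158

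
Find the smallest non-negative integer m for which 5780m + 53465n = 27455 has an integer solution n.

14

gcd(5780, 53465) = 1445 (Euclid: 53465 = 9·5780 + 1445; 5780 = 4·1445 + 0), and 1445 | 27455.
Extended Euclid: 5780·(-9) + 53465·(1) = 1445. Scale by 19: m₀ = -171.
General solution m = m₀ + 37t; reducing mod 37 gives m = 14 (and n = -1).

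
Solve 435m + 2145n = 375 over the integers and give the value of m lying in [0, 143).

134

gcd(435, 2145) = 15 (Euclid: 2145 = 4·435 + 405; 435 = 1·405 + 30; 405 = 13·30 + 15; 30 = 2·15 + 0), and 15 | 375.
Extended Euclid: 435·(-69) + 2145·(14) = 15. Scale by 25: m₀ = -1725.
General solution m = m₀ + 143t; reducing mod 143 gives m = 134 (and n = -27).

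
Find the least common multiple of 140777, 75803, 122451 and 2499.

20694219

140777 = 7² · 13² · 17; 75803 = 7³ · 13 · 17; 122451 = 3 · 7⁴ · 17; 2499 = 3 · 7² · 17
lcm takes max exponent of each prime: 3 · 7⁴ · 13² · 17 = 20694219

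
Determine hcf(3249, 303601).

3249 = 3² · 19²
303601 = 19² · 29²
Common: 19² = 361

361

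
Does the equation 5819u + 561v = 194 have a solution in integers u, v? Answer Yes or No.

gcd(5819, 561): 5819 = 10·561 + 209; 561 = 2·209 + 143; 209 = 1·143 + 66; 143 = 2·66 + 11; 66 = 6·11 + 0 → 11
11 does not divide 194, so a solution does not exist.

No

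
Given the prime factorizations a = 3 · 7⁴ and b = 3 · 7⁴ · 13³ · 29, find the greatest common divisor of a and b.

7203

min exponent per shared prime: 3 · 7⁴ = 7203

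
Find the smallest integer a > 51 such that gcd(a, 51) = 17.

68

gcd(a, 51) = 17 forces 17 | a; write a = 17s. Then gcd(17s, 17·3) = 17·gcd(s, 3), so need gcd(s, 3) = 1.
17s > 51 gives s ≥ 4. The least s ≥ 4 coprime to 3 is 4, so a = 17·4 = 68.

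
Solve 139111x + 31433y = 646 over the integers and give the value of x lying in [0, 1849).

Reduce mod 31433: 139111x ≡ 646 (mod 31433). With g = gcd(139111, 31433) = 17 dividing 646, divide through: 8183x ≡ 38 (mod 1849).
Since gcd(8183, 1849) = 1, x ≡ 38·(8183)⁻¹ ≡ 1842 (mod 1849). Smallest non-negative: 1842.

1842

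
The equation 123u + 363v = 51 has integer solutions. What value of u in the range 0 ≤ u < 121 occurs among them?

86

Reduce mod 363: 123u ≡ 51 (mod 363). With g = gcd(123, 363) = 3 dividing 51, divide through: 41u ≡ 17 (mod 121).
Since gcd(41, 121) = 1, u ≡ 17·(41)⁻¹ ≡ 86 (mod 121). Smallest non-negative: 86.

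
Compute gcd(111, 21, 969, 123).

111 = 3 · 37; 21 = 3 · 7; 969 = 3 · 17 · 19; 123 = 3 · 41
gcd takes min exponent of each prime: 3 = 3

3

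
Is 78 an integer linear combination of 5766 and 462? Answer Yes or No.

Yes

By Bézout, 5766s − 462t = 78 has integer solutions iff gcd(5766, 462) | 78.
Euclid: 5766 = 12·462 + 222; 462 = 2·222 + 18; 222 = 12·18 + 6; 18 = 3·6 + 0. gcd = 6; 78 mod 6 = 0. Yes.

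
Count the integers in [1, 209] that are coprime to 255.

255 = 3·5·17. Inclusion–exclusion on these primes:
209 − ⌊209/3⌋ − ⌊209/5⌋ − ⌊209/17⌋ + ⌊209/15⌋ + ⌊209/51⌋ + ⌊209/85⌋ − ⌊209/255⌋ = 106

106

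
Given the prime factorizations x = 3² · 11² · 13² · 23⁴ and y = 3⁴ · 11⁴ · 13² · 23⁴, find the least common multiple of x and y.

max exponent per prime: 3⁴ · 11⁴ · 13² · 23⁴ = 56085914836809

56085914836809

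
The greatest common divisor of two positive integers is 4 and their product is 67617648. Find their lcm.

16904412

gcd·lcm = product, so lcm = 67617648/4 = 16904412.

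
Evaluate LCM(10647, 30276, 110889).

10647 = 3² · 7 · 13²; 30276 = 2² · 3² · 29²; 110889 = 3⁴ · 37²
lcm takes max exponent of each prime: 2² · 3⁴ · 7 · 13² · 29² · 37² = 441295195068

441295195068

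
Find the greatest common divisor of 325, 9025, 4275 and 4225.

25

gcd(325, 9025): 9025 = 27·325 + 250; 325 = 1·250 + 75; 250 = 3·75 + 25; 75 = 3·25 + 0 → 25
gcd(25, 4275): 4275 = 171·25 + 0 → 25
gcd(25, 4225): 4225 = 169·25 + 0 → 25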